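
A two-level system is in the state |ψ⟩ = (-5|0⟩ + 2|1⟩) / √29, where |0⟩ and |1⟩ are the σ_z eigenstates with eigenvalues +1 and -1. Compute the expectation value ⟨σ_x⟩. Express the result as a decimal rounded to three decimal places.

-0.690

⟨σ_x⟩ = 2 Re(a* b)/(|a|²+|b|²) with a = -5, b = 2.
a* b = -10, so ⟨σ_x⟩ = -20/29.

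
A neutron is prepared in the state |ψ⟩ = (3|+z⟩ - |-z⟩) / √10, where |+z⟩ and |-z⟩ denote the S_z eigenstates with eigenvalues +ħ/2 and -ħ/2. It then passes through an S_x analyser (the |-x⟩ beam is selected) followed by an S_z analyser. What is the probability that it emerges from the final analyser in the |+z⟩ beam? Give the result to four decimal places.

0.4000

First analyser (S_x): P(|-x⟩) = |⟨-x|ψ⟩|² = 16/20.
After stage 1 the state is |-x⟩; P(|+z⟩) = |⟨+z|-x⟩|² = 1/2.
Joint probability = 16/20 × 1/2 = 0.4000.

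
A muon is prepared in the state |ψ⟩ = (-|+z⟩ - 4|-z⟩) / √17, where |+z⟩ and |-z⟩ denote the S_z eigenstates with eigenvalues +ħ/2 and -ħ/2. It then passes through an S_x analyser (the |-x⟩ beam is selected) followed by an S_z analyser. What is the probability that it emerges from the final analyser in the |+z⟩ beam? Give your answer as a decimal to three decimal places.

First analyser (S_x): P(|-x⟩) = |⟨-x|ψ⟩|² = 9/34.
After stage 1 the state is |-x⟩; P(|+z⟩) = |⟨+z|-x⟩|² = 1/2.
Joint probability = 9/34 × 1/2 = 0.132.

0.132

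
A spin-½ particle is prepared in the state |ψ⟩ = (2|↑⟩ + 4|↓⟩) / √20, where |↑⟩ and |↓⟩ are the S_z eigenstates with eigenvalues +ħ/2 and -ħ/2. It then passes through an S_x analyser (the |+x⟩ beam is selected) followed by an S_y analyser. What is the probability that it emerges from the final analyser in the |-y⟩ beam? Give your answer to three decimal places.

0.450

First analyser (S_x): P(|+x⟩) = |⟨+x|ψ⟩|² = 36/40.
After stage 1 the state is |+x⟩; P(|-y⟩) = |⟨-y|+x⟩|² = 1/2.
Joint probability = 36/40 × 1/2 = 0.450.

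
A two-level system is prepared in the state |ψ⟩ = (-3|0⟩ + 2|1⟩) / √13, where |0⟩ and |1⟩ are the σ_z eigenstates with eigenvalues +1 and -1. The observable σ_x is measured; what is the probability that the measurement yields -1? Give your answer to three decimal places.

|-x⟩ = (|0⟩ - |1⟩)/√2, so ⟨-x|ψ⟩ = (-5) / (√2·√13).
P = |-5|² / 26 = 25/26.

0.962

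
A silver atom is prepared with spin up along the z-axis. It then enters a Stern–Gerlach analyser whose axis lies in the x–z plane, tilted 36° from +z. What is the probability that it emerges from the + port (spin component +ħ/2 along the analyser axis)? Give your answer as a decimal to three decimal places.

For spin-½, the probability of finding spin-up along an axis at angle θ to the initial spin direction is cos²(θ/2); spin-down is sin²(θ/2).
θ = 36°, so P = cos²(18°) ≈ 0.905.

0.905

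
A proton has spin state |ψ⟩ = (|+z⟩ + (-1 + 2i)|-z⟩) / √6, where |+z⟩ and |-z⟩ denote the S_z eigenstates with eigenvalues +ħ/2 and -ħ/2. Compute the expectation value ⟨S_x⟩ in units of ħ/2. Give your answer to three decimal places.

⟨σ_x⟩ = 2 Re(a* b)/(|a|²+|b|²) with a = 1, b = (-1 + 2i).
a* b = (-1 + 2i), so ⟨σ_x⟩ = -2/6.
⟨S_x⟩ = (ħ/2)·⟨σ_x⟩.

-0.333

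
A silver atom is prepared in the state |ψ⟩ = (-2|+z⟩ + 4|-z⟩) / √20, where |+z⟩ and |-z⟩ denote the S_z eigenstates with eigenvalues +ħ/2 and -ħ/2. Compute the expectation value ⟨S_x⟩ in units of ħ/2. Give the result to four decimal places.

⟨σ_x⟩ = 2 Re(a* b)/(|a|²+|b|²) with a = -2, b = 4.
a* b = -8, so ⟨σ_x⟩ = -16/20.
⟨S_x⟩ = (ħ/2)·⟨σ_x⟩.

-0.8000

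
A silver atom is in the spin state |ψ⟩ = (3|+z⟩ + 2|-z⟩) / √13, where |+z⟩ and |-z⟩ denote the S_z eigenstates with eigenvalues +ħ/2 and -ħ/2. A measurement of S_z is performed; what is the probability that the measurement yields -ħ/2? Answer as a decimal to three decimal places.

The -ħ/2 outcome corresponds to |-z⟩. Its amplitude in |ψ⟩ is 2/√13.
P = |2|² / 13 = 4/13.

0.308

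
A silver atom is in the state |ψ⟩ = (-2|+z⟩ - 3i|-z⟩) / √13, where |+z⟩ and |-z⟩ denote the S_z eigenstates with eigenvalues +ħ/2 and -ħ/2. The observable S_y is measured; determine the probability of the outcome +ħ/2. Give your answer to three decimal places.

|+y⟩ = (|+z⟩ + i|-z⟩)/√2, so ⟨+y|ψ⟩ = (-5) / (√2·√13).
P = |-5|² / 26 = 25/26.

0.962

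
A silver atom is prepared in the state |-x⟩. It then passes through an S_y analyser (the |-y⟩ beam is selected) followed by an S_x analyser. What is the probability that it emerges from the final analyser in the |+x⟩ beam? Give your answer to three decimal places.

0.250

First analyser (S_y): from |-x⟩, P(|-y⟩) = 1/2.
After stage 1 the state is |-y⟩; P(|+x⟩) = |⟨+x|-y⟩|² = 1/2.
Joint probability = 1/2 × 1/2 = 0.250.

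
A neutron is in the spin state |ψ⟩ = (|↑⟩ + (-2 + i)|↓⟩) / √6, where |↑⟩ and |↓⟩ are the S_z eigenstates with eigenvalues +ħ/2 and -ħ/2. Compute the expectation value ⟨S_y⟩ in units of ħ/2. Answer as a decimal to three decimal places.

0.333

⟨σ_y⟩ = 2 Im(a* b)/(|a|²+|b|²) with a = 1, b = (-2 + i).
a* b = (-2 + i), so ⟨σ_y⟩ = 2/6.
⟨S_y⟩ = (ħ/2)·⟨σ_y⟩.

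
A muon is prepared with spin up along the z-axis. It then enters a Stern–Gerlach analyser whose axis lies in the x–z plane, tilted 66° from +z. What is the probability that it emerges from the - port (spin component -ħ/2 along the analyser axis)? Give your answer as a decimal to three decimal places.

For spin-½, the probability of finding spin-up along an axis at angle θ to the initial spin direction is cos²(θ/2); spin-down is sin²(θ/2).
θ = 66°, so P = sin²(33°) ≈ 0.297.

0.297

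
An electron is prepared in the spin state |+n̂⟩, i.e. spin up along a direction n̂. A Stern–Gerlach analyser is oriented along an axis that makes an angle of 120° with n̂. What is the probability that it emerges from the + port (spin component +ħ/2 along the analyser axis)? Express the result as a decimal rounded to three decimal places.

0.250

For spin-½, the probability of finding spin-up along an axis at angle θ to the initial spin direction is cos²(θ/2); spin-down is sin²(θ/2).
θ = 120°, so P = cos²(60°) ≈ 0.250.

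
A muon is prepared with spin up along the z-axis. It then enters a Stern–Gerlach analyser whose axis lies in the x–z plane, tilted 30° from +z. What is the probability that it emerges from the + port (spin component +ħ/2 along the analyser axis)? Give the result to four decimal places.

For spin-½, the probability of finding spin-up along an axis at angle θ to the initial spin direction is cos²(θ/2); spin-down is sin²(θ/2).
θ = 30°, so P = cos²(15°) ≈ 0.9330.

0.9330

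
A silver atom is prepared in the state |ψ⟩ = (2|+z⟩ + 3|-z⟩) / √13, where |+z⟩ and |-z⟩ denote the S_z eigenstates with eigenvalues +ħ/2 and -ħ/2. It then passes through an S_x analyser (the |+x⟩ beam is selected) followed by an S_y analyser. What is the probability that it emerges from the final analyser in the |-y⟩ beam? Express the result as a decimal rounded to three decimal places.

First analyser (S_x): P(|+x⟩) = |⟨+x|ψ⟩|² = 25/26.
After stage 1 the state is |+x⟩; P(|-y⟩) = |⟨-y|+x⟩|² = 1/2.
Joint probability = 25/26 × 1/2 = 0.481.

0.481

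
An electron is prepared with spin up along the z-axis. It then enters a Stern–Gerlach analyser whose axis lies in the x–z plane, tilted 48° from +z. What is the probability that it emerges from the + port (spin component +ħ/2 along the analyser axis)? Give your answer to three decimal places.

For spin-½, the probability of finding spin-up along an axis at angle θ to the initial spin direction is cos²(θ/2); spin-down is sin²(θ/2).
θ = 48°, so P = cos²(24°) ≈ 0.835.

0.835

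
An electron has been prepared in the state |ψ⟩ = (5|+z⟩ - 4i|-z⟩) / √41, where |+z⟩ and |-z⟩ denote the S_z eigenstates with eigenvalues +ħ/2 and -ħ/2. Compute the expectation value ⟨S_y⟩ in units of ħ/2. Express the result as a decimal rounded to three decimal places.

⟨σ_y⟩ = 2 Im(a* b)/(|a|²+|b|²) with a = 5, b = -4i.
a* b = -20i, so ⟨σ_y⟩ = -40/41.
⟨S_y⟩ = (ħ/2)·⟨σ_y⟩.

-0.976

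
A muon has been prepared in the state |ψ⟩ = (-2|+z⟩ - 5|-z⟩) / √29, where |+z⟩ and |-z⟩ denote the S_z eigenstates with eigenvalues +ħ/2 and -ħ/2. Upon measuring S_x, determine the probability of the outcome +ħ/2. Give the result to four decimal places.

|+x⟩ = (|+z⟩ + |-z⟩)/√2, so ⟨+x|ψ⟩ = (-7) / (√2·√29).
P = |-7|² / 58 = 49/58.

0.8448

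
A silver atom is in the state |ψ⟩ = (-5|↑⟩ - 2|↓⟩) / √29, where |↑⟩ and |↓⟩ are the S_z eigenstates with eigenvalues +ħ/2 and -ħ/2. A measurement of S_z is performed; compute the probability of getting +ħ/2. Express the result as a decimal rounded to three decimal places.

0.862

The +ħ/2 outcome corresponds to |↑⟩. Its amplitude in |ψ⟩ is -5/√29.
P = |-5|² / 29 = 25/29.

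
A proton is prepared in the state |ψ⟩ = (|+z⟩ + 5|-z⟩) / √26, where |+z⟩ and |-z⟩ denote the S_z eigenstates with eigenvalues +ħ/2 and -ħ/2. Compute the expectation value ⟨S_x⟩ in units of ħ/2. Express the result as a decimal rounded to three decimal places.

⟨σ_x⟩ = 2 Re(a* b)/(|a|²+|b|²) with a = 1, b = 5.
a* b = 5, so ⟨σ_x⟩ = 10/26.
⟨S_x⟩ = (ħ/2)·⟨σ_x⟩.

0.385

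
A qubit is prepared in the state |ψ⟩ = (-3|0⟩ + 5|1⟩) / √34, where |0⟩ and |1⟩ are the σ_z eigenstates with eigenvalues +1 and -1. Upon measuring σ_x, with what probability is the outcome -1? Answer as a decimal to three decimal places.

|-x⟩ = (|0⟩ - |1⟩)/√2, so ⟨-x|ψ⟩ = (-8) / (√2·√34).
P = |-8|² / 68 = 64/68.

0.941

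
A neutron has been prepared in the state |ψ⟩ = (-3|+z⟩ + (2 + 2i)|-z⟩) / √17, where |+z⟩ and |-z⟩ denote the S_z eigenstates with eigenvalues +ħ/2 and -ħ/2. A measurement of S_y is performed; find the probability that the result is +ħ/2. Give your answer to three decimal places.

0.147

|+y⟩ = (|+z⟩ + i|-z⟩)/√2, so ⟨+y|ψ⟩ = (-1 - 2i) / (√2·√17).
P = |-1 - 2i|² / 34 = 5/34.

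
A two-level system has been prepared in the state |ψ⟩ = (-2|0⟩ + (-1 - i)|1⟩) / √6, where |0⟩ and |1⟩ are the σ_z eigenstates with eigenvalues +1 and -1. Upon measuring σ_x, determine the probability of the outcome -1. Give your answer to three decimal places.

|-x⟩ = (|0⟩ - |1⟩)/√2, so ⟨-x|ψ⟩ = (-1 + i) / (√2·√6).
P = |-1 + i|² / 12 = 2/12.

0.167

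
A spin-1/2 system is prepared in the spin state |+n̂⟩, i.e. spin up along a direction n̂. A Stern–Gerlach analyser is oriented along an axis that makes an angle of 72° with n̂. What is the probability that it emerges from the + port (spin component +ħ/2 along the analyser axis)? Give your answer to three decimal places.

0.655

For spin-½, the probability of finding spin-up along an axis at angle θ to the initial spin direction is cos²(θ/2); spin-down is sin²(θ/2).
θ = 72°, so P = cos²(36°) ≈ 0.655.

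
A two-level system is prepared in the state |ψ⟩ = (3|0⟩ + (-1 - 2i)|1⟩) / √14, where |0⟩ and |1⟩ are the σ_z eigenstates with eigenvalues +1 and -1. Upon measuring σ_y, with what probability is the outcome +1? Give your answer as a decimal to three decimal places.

0.071

|+y⟩ = (|0⟩ + i|1⟩)/√2, so ⟨+y|ψ⟩ = (1 + i) / (√2·√14).
P = |1 + i|² / 28 = 2/28.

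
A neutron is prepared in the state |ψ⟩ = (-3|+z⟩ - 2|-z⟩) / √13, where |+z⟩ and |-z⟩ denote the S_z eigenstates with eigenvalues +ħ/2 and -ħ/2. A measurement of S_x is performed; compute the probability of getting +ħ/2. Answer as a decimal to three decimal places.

0.962

|+x⟩ = (|+z⟩ + |-z⟩)/√2, so ⟨+x|ψ⟩ = (-5) / (√2·√13).
P = |-5|² / 26 = 25/26.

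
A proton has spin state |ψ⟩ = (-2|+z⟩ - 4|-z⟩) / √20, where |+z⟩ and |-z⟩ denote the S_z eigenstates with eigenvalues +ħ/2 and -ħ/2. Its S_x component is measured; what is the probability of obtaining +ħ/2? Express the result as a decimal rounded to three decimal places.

|+x⟩ = (|+z⟩ + |-z⟩)/√2, so ⟨+x|ψ⟩ = (-6) / (√2·√20).
P = |-6|² / 40 = 36/40.

0.900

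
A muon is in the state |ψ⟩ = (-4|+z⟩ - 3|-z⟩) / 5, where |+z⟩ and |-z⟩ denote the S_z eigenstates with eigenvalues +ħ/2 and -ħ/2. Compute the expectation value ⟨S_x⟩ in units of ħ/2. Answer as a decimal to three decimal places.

0.960

⟨σ_x⟩ = 2 Re(a* b)/(|a|²+|b|²) with a = -4, b = -3.
a* b = 12, so ⟨σ_x⟩ = 24/25.
⟨S_x⟩ = (ħ/2)·⟨σ_x⟩.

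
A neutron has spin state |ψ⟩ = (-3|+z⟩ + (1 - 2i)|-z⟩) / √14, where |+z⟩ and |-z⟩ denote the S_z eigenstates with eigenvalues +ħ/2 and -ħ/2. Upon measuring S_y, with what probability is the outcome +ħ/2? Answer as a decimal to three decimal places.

|+y⟩ = (|+z⟩ + i|-z⟩)/√2, so ⟨+y|ψ⟩ = (-5 - i) / (√2·√14).
P = |-5 - i|² / 28 = 26/28.

0.929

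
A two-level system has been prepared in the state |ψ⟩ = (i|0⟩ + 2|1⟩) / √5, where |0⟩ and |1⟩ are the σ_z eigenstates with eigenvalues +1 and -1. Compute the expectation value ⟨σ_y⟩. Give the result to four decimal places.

-0.8000

⟨σ_y⟩ = 2 Im(a* b)/(|a|²+|b|²) with a = i, b = 2.
a* b = -2i, so ⟨σ_y⟩ = -4/5.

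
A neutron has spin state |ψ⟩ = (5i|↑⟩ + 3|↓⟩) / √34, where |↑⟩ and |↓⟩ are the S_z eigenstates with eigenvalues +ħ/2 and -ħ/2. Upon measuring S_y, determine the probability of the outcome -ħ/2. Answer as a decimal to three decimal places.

|-y⟩ = (|↑⟩ - i|↓⟩)/√2, so ⟨-y|ψ⟩ = (8i) / (√2·√34).
P = |8i|² / 68 = 64/68.

0.941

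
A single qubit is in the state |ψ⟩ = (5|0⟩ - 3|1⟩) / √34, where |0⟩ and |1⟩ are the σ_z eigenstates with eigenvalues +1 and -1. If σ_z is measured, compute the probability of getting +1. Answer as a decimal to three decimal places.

0.735

The +1 outcome corresponds to |0⟩. Its amplitude in |ψ⟩ is 5/√34.
P = |5|² / 34 = 25/34.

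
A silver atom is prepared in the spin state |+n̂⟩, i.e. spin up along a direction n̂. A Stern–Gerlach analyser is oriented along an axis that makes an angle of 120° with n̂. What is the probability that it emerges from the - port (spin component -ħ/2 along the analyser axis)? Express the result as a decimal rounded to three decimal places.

0.750

For spin-½, the probability of finding spin-up along an axis at angle θ to the initial spin direction is cos²(θ/2); spin-down is sin²(θ/2).
θ = 120°, so P = sin²(60°) ≈ 0.750.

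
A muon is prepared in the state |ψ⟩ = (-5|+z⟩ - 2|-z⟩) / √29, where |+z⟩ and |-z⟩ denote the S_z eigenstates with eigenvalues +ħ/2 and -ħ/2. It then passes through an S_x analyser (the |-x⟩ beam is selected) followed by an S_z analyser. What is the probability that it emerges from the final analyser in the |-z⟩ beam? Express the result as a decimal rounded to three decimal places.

First analyser (S_x): P(|-x⟩) = |⟨-x|ψ⟩|² = 9/58.
After stage 1 the state is |-x⟩; P(|-z⟩) = |⟨-z|-x⟩|² = 1/2.
Joint probability = 9/58 × 1/2 = 0.078.

0.078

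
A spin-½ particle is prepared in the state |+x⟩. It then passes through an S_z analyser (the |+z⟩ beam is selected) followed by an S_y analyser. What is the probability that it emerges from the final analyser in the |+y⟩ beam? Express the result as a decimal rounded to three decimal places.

First analyser (S_z): from |+x⟩, P(|+z⟩) = 1/2.
After stage 1 the state is |+z⟩; P(|+y⟩) = |⟨+y|+z⟩|² = 1/2.
Joint probability = 1/2 × 1/2 = 0.250.

0.250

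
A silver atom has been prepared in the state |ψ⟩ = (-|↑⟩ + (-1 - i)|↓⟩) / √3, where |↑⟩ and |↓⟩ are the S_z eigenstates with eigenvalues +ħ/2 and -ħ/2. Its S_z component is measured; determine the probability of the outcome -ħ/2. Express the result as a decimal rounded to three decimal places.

0.667

The -ħ/2 outcome corresponds to |↓⟩. Its amplitude in |ψ⟩ is (-1 - i)/√3.
P = |-1 - i|² / 3 = 2/3.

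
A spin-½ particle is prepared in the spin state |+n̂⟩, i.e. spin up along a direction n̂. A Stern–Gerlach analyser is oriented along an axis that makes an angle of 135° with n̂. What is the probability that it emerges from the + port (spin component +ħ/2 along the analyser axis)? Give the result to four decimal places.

0.1464

For spin-½, the probability of finding spin-up along an axis at angle θ to the initial spin direction is cos²(θ/2); spin-down is sin²(θ/2).
θ = 135°, so P = cos²(67.5°) ≈ 0.1464.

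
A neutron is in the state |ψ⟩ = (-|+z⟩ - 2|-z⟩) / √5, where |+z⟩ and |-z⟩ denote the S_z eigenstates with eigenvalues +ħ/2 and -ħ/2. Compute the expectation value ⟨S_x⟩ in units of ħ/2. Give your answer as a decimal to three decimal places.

0.800

⟨σ_x⟩ = 2 Re(a* b)/(|a|²+|b|²) with a = -1, b = -2.
a* b = 2, so ⟨σ_x⟩ = 4/5.
⟨S_x⟩ = (ħ/2)·⟨σ_x⟩.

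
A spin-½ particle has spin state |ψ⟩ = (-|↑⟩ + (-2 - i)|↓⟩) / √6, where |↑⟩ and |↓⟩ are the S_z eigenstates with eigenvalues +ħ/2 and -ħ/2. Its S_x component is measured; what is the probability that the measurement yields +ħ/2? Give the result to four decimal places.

|+x⟩ = (|↑⟩ + |↓⟩)/√2, so ⟨+x|ψ⟩ = (-3 - i) / (√2·√6).
P = |-3 - i|² / 12 = 10/12.

0.8333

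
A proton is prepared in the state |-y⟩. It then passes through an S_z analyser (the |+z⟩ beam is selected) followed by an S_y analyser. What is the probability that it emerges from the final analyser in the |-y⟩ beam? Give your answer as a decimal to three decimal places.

0.250

First analyser (S_z): from |-y⟩, P(|+z⟩) = 1/2.
After stage 1 the state is |+z⟩; P(|-y⟩) = |⟨-y|+z⟩|² = 1/2.
Joint probability = 1/2 × 1/2 = 0.250.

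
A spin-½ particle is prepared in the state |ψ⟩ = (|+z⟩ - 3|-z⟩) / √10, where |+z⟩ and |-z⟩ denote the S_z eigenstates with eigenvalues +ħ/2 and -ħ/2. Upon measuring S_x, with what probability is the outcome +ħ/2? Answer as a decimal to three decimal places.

0.200

|+x⟩ = (|+z⟩ + |-z⟩)/√2, so ⟨+x|ψ⟩ = (-2) / (√2·√10).
P = |-2|² / 20 = 4/20.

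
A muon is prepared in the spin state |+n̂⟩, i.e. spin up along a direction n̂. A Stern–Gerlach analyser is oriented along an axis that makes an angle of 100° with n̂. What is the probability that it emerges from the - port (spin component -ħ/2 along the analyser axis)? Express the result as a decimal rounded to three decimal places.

For spin-½, the probability of finding spin-up along an axis at angle θ to the initial spin direction is cos²(θ/2); spin-down is sin²(θ/2).
θ = 100°, so P = sin²(50°) ≈ 0.587.

0.587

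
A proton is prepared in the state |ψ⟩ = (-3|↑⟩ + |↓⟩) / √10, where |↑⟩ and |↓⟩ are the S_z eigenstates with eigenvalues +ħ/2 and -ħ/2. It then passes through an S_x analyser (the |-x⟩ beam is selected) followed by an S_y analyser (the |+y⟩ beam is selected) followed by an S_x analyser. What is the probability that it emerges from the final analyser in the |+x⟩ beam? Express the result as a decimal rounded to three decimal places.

First analyser (S_x): P(|-x⟩) = |⟨-x|ψ⟩|² = 16/20.
After stage 1 the state is |-x⟩; P(|+y⟩) = |⟨+y|-x⟩|² = 1/2.
After stage 2 the state is |+y⟩; P(|+x⟩) = |⟨+x|+y⟩|² = 1/2.
Joint probability = 16/20 × 1/2 × 1/2 = 0.200.

0.200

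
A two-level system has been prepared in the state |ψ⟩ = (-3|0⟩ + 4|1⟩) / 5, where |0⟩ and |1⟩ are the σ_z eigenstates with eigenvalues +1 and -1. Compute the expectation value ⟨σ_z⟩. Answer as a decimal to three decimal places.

-0.280

⟨σ_z⟩ = |a|² - |b|² divided by |a|²+|b|², with a, b the |0⟩, |1⟩ amplitudes.
= (9 - 16)/25 = -7/25.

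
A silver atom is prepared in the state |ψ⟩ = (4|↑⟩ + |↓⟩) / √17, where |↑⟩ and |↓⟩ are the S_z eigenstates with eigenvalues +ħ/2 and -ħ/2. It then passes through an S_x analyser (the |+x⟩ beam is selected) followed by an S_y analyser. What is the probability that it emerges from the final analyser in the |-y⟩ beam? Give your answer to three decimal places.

First analyser (S_x): P(|+x⟩) = |⟨+x|ψ⟩|² = 25/34.
After stage 1 the state is |+x⟩; P(|-y⟩) = |⟨-y|+x⟩|² = 1/2.
Joint probability = 25/34 × 1/2 = 0.368.

0.368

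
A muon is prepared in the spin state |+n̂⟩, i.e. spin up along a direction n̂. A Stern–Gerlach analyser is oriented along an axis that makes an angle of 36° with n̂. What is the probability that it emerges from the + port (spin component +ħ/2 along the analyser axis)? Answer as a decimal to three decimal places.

0.905

For spin-½, the probability of finding spin-up along an axis at angle θ to the initial spin direction is cos²(θ/2); spin-down is sin²(θ/2).
θ = 36°, so P = cos²(18°) ≈ 0.905.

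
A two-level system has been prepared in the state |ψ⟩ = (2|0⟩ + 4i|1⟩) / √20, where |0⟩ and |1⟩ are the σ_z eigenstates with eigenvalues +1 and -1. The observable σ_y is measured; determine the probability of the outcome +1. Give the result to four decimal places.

0.9000

|+y⟩ = (|0⟩ + i|1⟩)/√2, so ⟨+y|ψ⟩ = (6) / (√2·√20).
P = |6|² / 40 = 36/40.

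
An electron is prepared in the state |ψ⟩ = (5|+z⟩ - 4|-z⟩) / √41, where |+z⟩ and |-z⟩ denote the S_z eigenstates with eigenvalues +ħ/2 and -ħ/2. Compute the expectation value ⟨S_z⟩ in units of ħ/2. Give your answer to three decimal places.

⟨σ_z⟩ = |a|² - |b|² divided by |a|²+|b|², with a, b the |+z⟩, |-z⟩ amplitudes.
= (25 - 16)/41 = 9/41.
⟨S_z⟩ = (ħ/2)·⟨σ_z⟩.

0.220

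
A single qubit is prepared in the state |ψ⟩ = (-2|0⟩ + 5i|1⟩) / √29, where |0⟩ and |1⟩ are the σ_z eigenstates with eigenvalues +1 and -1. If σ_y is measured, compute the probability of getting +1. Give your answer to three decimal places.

0.155

|+y⟩ = (|0⟩ + i|1⟩)/√2, so ⟨+y|ψ⟩ = (3) / (√2·√29).
P = |3|² / 58 = 9/58.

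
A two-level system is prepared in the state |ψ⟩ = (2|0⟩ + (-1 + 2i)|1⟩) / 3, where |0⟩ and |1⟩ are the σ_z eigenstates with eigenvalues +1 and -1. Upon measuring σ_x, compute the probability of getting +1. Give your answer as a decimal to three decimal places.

|+x⟩ = (|0⟩ + |1⟩)/√2, so ⟨+x|ψ⟩ = (1 + 2i) / (√2·3).
P = |1 + 2i|² / 18 = 5/18.

0.278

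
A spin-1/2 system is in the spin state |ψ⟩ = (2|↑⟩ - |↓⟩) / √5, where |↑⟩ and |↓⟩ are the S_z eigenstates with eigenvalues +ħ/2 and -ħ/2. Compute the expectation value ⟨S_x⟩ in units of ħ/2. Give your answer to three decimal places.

⟨σ_x⟩ = 2 Re(a* b)/(|a|²+|b|²) with a = 2, b = -1.
a* b = -2, so ⟨σ_x⟩ = -4/5.
⟨S_x⟩ = (ħ/2)·⟨σ_x⟩.

-0.800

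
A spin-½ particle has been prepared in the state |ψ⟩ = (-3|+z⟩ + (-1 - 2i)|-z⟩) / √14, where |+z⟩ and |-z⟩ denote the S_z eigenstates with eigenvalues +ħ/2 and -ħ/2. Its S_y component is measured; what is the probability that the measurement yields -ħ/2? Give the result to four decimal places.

|-y⟩ = (|+z⟩ - i|-z⟩)/√2, so ⟨-y|ψ⟩ = (-1 - i) / (√2·√14).
P = |-1 - i|² / 28 = 2/28.

0.0714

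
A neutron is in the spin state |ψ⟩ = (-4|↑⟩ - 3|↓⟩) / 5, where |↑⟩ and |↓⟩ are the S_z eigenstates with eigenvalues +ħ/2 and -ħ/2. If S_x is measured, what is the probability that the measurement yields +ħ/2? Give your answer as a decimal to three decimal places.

|+x⟩ = (|↑⟩ + |↓⟩)/√2, so ⟨+x|ψ⟩ = (-7) / (√2·5).
P = |-7|² / 50 = 49/50.

0.980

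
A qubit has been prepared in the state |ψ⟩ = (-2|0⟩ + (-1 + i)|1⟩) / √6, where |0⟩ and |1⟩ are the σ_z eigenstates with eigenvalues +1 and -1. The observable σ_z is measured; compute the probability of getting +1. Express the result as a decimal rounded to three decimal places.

0.667

The +1 outcome corresponds to |0⟩. Its amplitude in |ψ⟩ is -2/√6.
P = |-2|² / 6 = 4/6.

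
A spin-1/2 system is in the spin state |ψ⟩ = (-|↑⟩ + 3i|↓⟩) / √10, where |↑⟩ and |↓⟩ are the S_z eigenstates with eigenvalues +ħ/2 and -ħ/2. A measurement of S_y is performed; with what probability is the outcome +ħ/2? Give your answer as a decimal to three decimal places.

0.200

|+y⟩ = (|↑⟩ + i|↓⟩)/√2, so ⟨+y|ψ⟩ = (2) / (√2·√10).
P = |2|² / 20 = 4/20.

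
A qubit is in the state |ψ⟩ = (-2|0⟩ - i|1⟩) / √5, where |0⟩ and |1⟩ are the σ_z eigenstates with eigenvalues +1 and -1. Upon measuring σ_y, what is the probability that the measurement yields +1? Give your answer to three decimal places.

0.900

|+y⟩ = (|0⟩ + i|1⟩)/√2, so ⟨+y|ψ⟩ = (-3) / (√2·√5).
P = |-3|² / 10 = 9/10.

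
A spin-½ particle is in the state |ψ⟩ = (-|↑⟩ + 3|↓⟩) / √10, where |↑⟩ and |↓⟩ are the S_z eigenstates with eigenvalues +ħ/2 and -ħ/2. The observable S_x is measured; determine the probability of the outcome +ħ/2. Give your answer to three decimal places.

0.200

|+x⟩ = (|↑⟩ + |↓⟩)/√2, so ⟨+x|ψ⟩ = (2) / (√2·√10).
P = |2|² / 20 = 4/20.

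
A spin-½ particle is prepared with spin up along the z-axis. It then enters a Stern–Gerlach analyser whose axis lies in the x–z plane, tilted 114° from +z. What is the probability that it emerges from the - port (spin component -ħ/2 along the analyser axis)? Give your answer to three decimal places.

0.703

For spin-½, the probability of finding spin-up along an axis at angle θ to the initial spin direction is cos²(θ/2); spin-down is sin²(θ/2).
θ = 114°, so P = sin²(57°) ≈ 0.703.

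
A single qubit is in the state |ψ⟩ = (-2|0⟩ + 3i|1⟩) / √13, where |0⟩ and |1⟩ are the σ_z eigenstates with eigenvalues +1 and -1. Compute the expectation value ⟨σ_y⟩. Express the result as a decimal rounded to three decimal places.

⟨σ_y⟩ = 2 Im(a* b)/(|a|²+|b|²) with a = -2, b = 3i.
a* b = -6i, so ⟨σ_y⟩ = -12/13.

-0.923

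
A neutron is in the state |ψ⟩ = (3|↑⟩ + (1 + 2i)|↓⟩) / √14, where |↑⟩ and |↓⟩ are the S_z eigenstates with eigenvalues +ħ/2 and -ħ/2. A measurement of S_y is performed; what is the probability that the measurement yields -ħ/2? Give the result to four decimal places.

0.0714

|-y⟩ = (|↑⟩ - i|↓⟩)/√2, so ⟨-y|ψ⟩ = (1 + i) / (√2·√14).
P = |1 + i|² / 28 = 2/28.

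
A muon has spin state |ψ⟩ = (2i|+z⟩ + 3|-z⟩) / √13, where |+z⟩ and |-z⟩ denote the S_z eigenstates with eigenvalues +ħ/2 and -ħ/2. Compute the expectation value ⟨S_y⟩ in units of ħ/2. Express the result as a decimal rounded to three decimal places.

⟨σ_y⟩ = 2 Im(a* b)/(|a|²+|b|²) with a = 2i, b = 3.
a* b = -6i, so ⟨σ_y⟩ = -12/13.
⟨S_y⟩ = (ħ/2)·⟨σ_y⟩.

-0.923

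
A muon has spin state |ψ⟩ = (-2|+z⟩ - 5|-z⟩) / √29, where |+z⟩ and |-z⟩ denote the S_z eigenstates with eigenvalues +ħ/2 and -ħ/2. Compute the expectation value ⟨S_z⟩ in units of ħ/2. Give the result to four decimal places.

-0.7241

⟨σ_z⟩ = |a|² - |b|² divided by |a|²+|b|², with a, b the |+z⟩, |-z⟩ amplitudes.
= (4 - 25)/29 = -21/29.
⟨S_z⟩ = (ħ/2)·⟨σ_z⟩.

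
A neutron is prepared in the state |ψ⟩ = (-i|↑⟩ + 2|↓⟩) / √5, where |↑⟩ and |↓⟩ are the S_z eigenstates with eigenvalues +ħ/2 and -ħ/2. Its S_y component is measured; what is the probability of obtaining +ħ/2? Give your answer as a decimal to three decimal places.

|+y⟩ = (|↑⟩ + i|↓⟩)/√2, so ⟨+y|ψ⟩ = (-3i) / (√2·√5).
P = |-3i|² / 10 = 9/10.

0.900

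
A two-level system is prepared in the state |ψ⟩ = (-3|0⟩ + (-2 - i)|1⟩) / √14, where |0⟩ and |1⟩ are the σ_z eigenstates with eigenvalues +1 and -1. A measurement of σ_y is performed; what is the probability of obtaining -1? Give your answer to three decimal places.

|-y⟩ = (|0⟩ - i|1⟩)/√2, so ⟨-y|ψ⟩ = (-2 - 2i) / (√2·√14).
P = |-2 - 2i|² / 28 = 8/28.

0.286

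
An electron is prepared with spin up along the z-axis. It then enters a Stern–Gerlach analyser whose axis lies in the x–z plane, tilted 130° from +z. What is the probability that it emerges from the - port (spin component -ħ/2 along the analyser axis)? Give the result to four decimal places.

0.8214

For spin-½, the probability of finding spin-up along an axis at angle θ to the initial spin direction is cos²(θ/2); spin-down is sin²(θ/2).
θ = 130°, so P = sin²(65°) ≈ 0.8214.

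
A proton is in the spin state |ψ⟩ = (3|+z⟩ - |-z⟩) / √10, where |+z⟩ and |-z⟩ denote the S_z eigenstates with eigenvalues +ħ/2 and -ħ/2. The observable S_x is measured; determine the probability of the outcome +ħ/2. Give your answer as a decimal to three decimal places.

0.200

|+x⟩ = (|+z⟩ + |-z⟩)/√2, so ⟨+x|ψ⟩ = (2) / (√2·√10).
P = |2|² / 20 = 4/20.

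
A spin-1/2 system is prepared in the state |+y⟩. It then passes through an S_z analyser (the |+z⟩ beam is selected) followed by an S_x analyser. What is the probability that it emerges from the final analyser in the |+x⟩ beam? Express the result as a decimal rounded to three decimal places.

First analyser (S_z): from |+y⟩, P(|+z⟩) = 1/2.
After stage 1 the state is |+z⟩; P(|+x⟩) = |⟨+x|+z⟩|² = 1/2.
Joint probability = 1/2 × 1/2 = 0.250.

0.250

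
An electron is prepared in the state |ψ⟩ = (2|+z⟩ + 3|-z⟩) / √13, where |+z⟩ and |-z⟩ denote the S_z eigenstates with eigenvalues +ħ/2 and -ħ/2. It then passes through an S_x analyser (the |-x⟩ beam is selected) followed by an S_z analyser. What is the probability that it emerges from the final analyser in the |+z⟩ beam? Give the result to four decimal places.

First analyser (S_x): P(|-x⟩) = |⟨-x|ψ⟩|² = 1/26.
After stage 1 the state is |-x⟩; P(|+z⟩) = |⟨+z|-x⟩|² = 1/2.
Joint probability = 1/26 × 1/2 = 0.0192.

0.0192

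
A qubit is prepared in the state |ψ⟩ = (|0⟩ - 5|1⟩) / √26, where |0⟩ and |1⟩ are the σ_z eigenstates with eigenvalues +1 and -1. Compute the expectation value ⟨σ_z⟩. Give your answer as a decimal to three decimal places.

-0.923

⟨σ_z⟩ = |a|² - |b|² divided by |a|²+|b|², with a, b the |0⟩, |1⟩ amplitudes.
= (1 - 25)/26 = -24/26.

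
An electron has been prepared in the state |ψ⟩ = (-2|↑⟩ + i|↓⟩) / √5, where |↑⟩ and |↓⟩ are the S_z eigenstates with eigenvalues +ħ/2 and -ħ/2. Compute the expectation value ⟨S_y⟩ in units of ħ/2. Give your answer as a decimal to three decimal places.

⟨σ_y⟩ = 2 Im(a* b)/(|a|²+|b|²) with a = -2, b = i.
a* b = -2i, so ⟨σ_y⟩ = -4/5.
⟨S_y⟩ = (ħ/2)·⟨σ_y⟩.

-0.800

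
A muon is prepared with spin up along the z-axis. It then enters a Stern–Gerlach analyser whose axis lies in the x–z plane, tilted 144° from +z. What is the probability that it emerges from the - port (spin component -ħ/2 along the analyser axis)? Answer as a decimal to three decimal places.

0.905

For spin-½, the probability of finding spin-up along an axis at angle θ to the initial spin direction is cos²(θ/2); spin-down is sin²(θ/2).
θ = 144°, so P = sin²(72°) ≈ 0.905.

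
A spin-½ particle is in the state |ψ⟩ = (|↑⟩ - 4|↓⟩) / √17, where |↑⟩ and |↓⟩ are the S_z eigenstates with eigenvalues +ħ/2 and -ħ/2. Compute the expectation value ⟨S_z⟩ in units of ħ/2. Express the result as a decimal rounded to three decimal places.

⟨σ_z⟩ = |a|² - |b|² divided by |a|²+|b|², with a, b the |↑⟩, |↓⟩ amplitudes.
= (1 - 16)/17 = -15/17.
⟨S_z⟩ = (ħ/2)·⟨σ_z⟩.

-0.882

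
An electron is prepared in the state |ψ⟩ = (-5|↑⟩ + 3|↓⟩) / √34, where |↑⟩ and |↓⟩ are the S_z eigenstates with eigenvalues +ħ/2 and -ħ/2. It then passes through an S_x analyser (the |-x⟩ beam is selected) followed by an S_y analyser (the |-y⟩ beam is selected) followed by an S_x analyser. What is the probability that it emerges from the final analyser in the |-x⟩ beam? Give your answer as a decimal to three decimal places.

0.235

First analyser (S_x): P(|-x⟩) = |⟨-x|ψ⟩|² = 64/68.
After stage 1 the state is |-x⟩; P(|-y⟩) = |⟨-y|-x⟩|² = 1/2.
After stage 2 the state is |-y⟩; P(|-x⟩) = |⟨-x|-y⟩|² = 1/2.
Joint probability = 64/68 × 1/2 × 1/2 = 0.235.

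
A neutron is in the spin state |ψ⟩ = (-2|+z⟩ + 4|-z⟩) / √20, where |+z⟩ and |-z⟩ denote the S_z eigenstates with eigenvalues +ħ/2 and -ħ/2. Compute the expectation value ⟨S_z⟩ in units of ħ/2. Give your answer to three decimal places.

-0.600

⟨σ_z⟩ = |a|² - |b|² divided by |a|²+|b|², with a, b the |+z⟩, |-z⟩ amplitudes.
= (4 - 16)/20 = -12/20.
⟨S_z⟩ = (ħ/2)·⟨σ_z⟩.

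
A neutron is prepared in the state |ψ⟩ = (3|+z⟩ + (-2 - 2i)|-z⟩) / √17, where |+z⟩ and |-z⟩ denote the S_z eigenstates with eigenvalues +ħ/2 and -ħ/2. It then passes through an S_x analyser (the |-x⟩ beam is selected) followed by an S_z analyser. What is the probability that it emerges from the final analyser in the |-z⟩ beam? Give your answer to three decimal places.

0.426

First analyser (S_x): P(|-x⟩) = |⟨-x|ψ⟩|² = 29/34.
After stage 1 the state is |-x⟩; P(|-z⟩) = |⟨-z|-x⟩|² = 1/2.
Joint probability = 29/34 × 1/2 = 0.426.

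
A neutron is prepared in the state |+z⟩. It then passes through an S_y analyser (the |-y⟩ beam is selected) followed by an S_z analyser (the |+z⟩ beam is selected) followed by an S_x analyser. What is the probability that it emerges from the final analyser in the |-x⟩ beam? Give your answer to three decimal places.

0.125

First analyser (S_y): from |+z⟩, P(|-y⟩) = 1/2.
After stage 1 the state is |-y⟩; P(|+z⟩) = |⟨+z|-y⟩|² = 1/2.
After stage 2 the state is |+z⟩; P(|-x⟩) = |⟨-x|+z⟩|² = 1/2.
Joint probability = 1/2 × 1/2 × 1/2 = 0.125.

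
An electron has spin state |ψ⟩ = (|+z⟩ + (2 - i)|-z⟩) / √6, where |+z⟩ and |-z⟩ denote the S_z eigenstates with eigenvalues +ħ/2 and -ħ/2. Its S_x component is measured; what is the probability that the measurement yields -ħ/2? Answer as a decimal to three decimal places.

|-x⟩ = (|+z⟩ - |-z⟩)/√2, so ⟨-x|ψ⟩ = (-1 + i) / (√2·√6).
P = |-1 + i|² / 12 = 2/12.

0.167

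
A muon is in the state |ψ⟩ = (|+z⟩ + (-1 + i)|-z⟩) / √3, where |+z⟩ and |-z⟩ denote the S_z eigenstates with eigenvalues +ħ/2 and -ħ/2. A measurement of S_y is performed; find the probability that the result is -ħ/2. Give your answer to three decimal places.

|-y⟩ = (|+z⟩ - i|-z⟩)/√2, so ⟨-y|ψ⟩ = (-i) / (√2·√3).
P = |-i|² / 6 = 1/6.

0.167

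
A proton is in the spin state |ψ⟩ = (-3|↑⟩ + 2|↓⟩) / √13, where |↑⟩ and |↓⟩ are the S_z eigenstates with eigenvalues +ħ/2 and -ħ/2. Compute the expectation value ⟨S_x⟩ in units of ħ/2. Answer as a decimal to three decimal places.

⟨σ_x⟩ = 2 Re(a* b)/(|a|²+|b|²) with a = -3, b = 2.
a* b = -6, so ⟨σ_x⟩ = -12/13.
⟨S_x⟩ = (ħ/2)·⟨σ_x⟩.

-0.923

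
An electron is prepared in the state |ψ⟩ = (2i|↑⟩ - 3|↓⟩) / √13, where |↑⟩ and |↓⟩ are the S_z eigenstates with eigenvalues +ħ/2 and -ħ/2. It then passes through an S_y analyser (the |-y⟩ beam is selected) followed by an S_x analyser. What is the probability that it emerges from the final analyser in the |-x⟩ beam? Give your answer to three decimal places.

0.019

First analyser (S_y): P(|-y⟩) = |⟨-y|ψ⟩|² = 1/26.
After stage 1 the state is |-y⟩; P(|-x⟩) = |⟨-x|-y⟩|² = 1/2.
Joint probability = 1/26 × 1/2 = 0.019.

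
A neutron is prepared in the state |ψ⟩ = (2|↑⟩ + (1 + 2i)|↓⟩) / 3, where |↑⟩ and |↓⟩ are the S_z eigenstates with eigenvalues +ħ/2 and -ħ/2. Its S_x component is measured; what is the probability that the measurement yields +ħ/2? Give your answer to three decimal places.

0.722

|+x⟩ = (|↑⟩ + |↓⟩)/√2, so ⟨+x|ψ⟩ = (3 + 2i) / (√2·3).
P = |3 + 2i|² / 18 = 13/18.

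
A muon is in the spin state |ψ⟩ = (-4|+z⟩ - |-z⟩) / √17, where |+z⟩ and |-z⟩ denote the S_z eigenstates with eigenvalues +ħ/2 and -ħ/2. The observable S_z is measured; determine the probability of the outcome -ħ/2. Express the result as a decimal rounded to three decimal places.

The -ħ/2 outcome corresponds to |-z⟩. Its amplitude in |ψ⟩ is -1/√17.
P = |-1|² / 17 = 1/17.

0.059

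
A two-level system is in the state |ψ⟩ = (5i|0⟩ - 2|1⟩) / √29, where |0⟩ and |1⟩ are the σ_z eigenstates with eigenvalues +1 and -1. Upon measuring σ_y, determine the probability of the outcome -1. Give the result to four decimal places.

|-y⟩ = (|0⟩ - i|1⟩)/√2, so ⟨-y|ψ⟩ = (3i) / (√2·√29).
P = |3i|² / 58 = 9/58.

0.1552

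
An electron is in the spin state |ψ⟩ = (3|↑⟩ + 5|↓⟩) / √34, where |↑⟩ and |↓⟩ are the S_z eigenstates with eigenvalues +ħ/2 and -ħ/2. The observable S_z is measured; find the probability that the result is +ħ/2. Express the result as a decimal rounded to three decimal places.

0.265

The +ħ/2 outcome corresponds to |↑⟩. Its amplitude in |ψ⟩ is 3/√34.
P = |3|² / 34 = 9/34.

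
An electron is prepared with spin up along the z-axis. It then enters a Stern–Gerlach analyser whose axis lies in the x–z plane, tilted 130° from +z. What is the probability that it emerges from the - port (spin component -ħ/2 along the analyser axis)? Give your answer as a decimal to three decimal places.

0.821

For spin-½, the probability of finding spin-up along an axis at angle θ to the initial spin direction is cos²(θ/2); spin-down is sin²(θ/2).
θ = 130°, so P = sin²(65°) ≈ 0.821.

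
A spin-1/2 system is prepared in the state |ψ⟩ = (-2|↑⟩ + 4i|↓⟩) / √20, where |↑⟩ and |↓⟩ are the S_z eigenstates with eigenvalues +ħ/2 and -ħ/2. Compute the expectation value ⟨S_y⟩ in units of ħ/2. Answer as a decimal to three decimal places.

-0.800

⟨σ_y⟩ = 2 Im(a* b)/(|a|²+|b|²) with a = -2, b = 4i.
a* b = -8i, so ⟨σ_y⟩ = -16/20.
⟨S_y⟩ = (ħ/2)·⟨σ_y⟩.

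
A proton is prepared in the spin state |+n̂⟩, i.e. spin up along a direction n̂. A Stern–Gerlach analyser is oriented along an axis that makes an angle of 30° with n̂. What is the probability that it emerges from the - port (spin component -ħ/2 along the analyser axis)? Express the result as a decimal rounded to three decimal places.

0.067

For spin-½, the probability of finding spin-up along an axis at angle θ to the initial spin direction is cos²(θ/2); spin-down is sin²(θ/2).
θ = 30°, so P = sin²(15°) ≈ 0.067.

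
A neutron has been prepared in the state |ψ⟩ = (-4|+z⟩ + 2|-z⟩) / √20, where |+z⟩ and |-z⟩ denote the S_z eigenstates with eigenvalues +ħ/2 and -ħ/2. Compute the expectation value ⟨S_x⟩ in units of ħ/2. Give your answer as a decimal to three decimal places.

-0.800

⟨σ_x⟩ = 2 Re(a* b)/(|a|²+|b|²) with a = -4, b = 2.
a* b = -8, so ⟨σ_x⟩ = -16/20.
⟨S_x⟩ = (ħ/2)·⟨σ_x⟩.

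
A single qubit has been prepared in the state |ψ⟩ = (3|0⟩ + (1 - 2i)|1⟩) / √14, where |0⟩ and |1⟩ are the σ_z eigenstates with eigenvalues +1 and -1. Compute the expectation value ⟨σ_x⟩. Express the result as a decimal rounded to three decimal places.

⟨σ_x⟩ = 2 Re(a* b)/(|a|²+|b|²) with a = 3, b = (1 - 2i).
a* b = (3 - 6i), so ⟨σ_x⟩ = 6/14.

0.429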